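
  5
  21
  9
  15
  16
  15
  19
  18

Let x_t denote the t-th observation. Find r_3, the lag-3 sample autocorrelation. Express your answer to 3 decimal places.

Mean x̄ = (5 + 21 + 9 + 15 + 16 + 15 + 19 + 18)/8 = 14.7500
Deviations from mean: -9.7500, 6.2500, -5.7500, 0.2500, 1.2500, 0.2500, 4.2500, 3.2500
Numerator Σ_{t=1}^{5}(x_t−x̄)(x_{t+3}−x̄) = 9.0625
Denominator Σ(x_t−x̄)² = 197.5000
r_3 = 9.0625 / 197.5000 = 0.046

0.046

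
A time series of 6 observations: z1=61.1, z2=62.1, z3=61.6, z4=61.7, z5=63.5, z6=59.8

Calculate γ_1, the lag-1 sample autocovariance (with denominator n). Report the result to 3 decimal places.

Mean z̄ = (61.1 + 62.1 + 61.6 + 61.7 + 63.5 + 59.8)/6 = 61.6333
Σ_{t=1}^{5}(z_t−z̄)(z_{t+1}−z̄) = -3.5644
γ_1 = -3.5644 / 6 = -0.594

-0.594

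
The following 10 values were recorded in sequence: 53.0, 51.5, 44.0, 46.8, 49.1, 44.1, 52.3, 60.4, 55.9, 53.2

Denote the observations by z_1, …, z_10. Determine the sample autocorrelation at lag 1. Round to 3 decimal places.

Mean z̄ = (53.0 + 51.5 + 44.0 + 46.8 + 49.1 + 44.1 + 52.3 + 60.4 + 55.9 + 53.2)/10 = 51.0300
Numerator Σ_{t=1}^{9}(z_t−z̄)(z_{t+1}−z̄) = 108.1961
Denominator Σ(z_t−z̄)² = 241.0010
r_1 = 108.1961 / 241.0010 = 0.449

0.449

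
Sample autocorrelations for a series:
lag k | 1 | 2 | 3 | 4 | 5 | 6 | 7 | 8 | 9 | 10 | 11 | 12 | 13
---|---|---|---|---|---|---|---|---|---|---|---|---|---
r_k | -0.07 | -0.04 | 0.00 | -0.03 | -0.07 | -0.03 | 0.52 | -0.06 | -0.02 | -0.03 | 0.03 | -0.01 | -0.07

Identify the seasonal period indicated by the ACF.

7

The largest autocorrelation is r_7 = 0.52; the remaining lags stay at or below 0.03.
The dominant spike at lag 7 indicates a seasonal period of 7.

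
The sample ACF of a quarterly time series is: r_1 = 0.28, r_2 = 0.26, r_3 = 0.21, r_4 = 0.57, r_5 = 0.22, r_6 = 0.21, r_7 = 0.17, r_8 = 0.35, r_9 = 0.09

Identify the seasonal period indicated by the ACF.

The largest autocorrelation is r_4 = 0.57, with a weaker echo at lag 8 (0.35); the remaining lags stay at or below 0.28. The elevated value at lag 1 (0.28), dropping to 0.26 at lag 2, reflects decaying short-term dependence rather than seasonality.
The dominant spike at lag 4 indicates a seasonal period of 4.

4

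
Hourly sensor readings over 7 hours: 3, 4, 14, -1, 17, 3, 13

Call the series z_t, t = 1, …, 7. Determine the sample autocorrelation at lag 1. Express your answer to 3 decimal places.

Mean z̄ = (3 + 4 + 14 − 1 + 17 + 3 + 13)/7 = 7.5714
Deviations from mean: -4.5714, -3.5714, 6.4286, -8.5714, 9.4286, -4.5714, 5.4286
Σ(z_t−z̄)(z_{t+1}−z̄) = (16.3265) + (-22.9592) + (-55.1020) + (-80.8163) + (-43.1020) + (-24.8163) = -210.4694
Denominator Σ(z_t−z̄)² = 287.7143
r_1 = -210.4694 / 287.7143 = -0.732

-0.732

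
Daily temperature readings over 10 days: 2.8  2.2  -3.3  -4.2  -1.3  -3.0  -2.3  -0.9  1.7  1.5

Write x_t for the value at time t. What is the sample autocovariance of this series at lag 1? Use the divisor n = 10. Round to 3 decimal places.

Mean x̄ = (2.8 + 2.2 − 3.3 − 4.2 − 1.3 − 3.0 − 2.3 − 0.9 + 1.7 + 1.5)/10 = -0.6800
Σ_{t=1}^{9}(x_t−x̄)(x_{t+1}−x̄) = 24.0996
γ_1 = 24.0996 / 10 = 2.410

2.410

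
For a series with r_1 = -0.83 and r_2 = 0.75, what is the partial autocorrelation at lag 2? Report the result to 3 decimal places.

φ_{22} = (r_2 − r_1²) / (1 − r_1²)
r_1² = (-0.83)² = 0.6889
Numerator = 0.75 − 0.6889 = 0.0611; denominator = 1 − 0.6889 = 0.3111
φ_{22} = 0.0611 / 0.3111 = 0.196

0.196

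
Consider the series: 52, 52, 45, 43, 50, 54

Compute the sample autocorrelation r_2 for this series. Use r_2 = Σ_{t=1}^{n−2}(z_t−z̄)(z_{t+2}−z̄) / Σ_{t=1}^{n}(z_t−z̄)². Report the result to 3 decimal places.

Mean z̄ = (52 + 52 + 45 + 43 + 50 + 54)/6 = 49.3333
Numerator Σ_{t=1}^{4}(z_t−z̄)(z_{t+2}−z̄) = -60.8889
Denominator Σ(z_t−z̄)² = 95.3333
r_2 = -60.8889 / 95.3333 = -0.639

-0.639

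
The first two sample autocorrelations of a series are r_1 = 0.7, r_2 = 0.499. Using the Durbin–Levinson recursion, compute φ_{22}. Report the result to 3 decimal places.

0.018

φ_{22} = (r_2 − r_1²) / (1 − r_1²)
r_1² = (0.7)² = 0.49
Numerator = 0.499 − 0.4900 = 0.0090; denominator = 1 − 0.4900 = 0.5100
φ_{22} = 0.0090 / 0.5100 = 0.018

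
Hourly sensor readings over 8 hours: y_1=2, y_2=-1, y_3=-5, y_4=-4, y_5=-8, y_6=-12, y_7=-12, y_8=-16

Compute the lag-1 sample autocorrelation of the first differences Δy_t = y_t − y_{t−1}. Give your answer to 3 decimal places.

First differences Δy: -3, -4, 1, -4, -4, 0, -4
Mean of differences = -2.5714
Numerator Σ(Δy_t−Δȳ)(Δy_{t+1}−Δȳ) = -14.8980
Denominator Σ(Δy_t−Δȳ)² = 27.7143
r_1(Δy) = -14.8980 / 27.7143 = -0.538

-0.538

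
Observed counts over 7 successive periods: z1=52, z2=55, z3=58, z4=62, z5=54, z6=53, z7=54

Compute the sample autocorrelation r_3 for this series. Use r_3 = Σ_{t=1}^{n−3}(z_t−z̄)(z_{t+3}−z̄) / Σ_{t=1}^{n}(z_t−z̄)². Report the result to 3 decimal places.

Mean z̄ = (52 + 55 + 58 + 62 + 54 + 53 + 54)/7 = 55.4286
Deviations from mean: -3.4286, -0.4286, 2.5714, 6.5714, -1.4286, -2.4286, -1.4286
Σ(z_t−z̄)(z_{t+3}−z̄) = (-22.5306) + (0.6122) + (-6.2449) + (-9.3878) = -37.5510
Denominator Σ(z_t−z̄)² = 71.7143
r_3 = -37.5510 / 71.7143 = -0.524

-0.524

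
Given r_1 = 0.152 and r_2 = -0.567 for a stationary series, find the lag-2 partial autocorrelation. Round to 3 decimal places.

-0.604

φ_{22} = (r_2 − r_1²) / (1 − r_1²)
r_1² = (0.152)² = 0.023104
Numerator = -0.567 − 0.0231 = -0.5901; denominator = 1 − 0.0231 = 0.9769
φ_{22} = -0.5901 / 0.9769 = -0.604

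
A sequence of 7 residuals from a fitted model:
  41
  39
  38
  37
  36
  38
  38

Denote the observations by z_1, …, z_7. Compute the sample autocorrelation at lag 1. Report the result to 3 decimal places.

0.354

Mean z̄ = (41 + 39 + 38 + 37 + 36 + 38 + 38)/7 = 38.1429
Deviations from mean: 2.8571, 0.8571, -0.1429, -1.1429, -2.1429, -0.1429, -0.1429
Numerator Σ_{t=1}^{6}(z_t−z̄)(z_{t+1}−z̄) = 5.2653
Denominator Σ(z_t−z̄)² = 14.8571
r_1 = 5.2653 / 14.8571 = 0.354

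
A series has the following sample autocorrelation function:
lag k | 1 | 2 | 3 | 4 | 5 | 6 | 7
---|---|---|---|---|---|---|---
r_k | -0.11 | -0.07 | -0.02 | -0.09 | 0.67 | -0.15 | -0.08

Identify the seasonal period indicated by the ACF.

The largest autocorrelation is r_5 = 0.67; the remaining lags stay at or below -0.02.
The dominant spike at lag 5 indicates a seasonal period of 5.

5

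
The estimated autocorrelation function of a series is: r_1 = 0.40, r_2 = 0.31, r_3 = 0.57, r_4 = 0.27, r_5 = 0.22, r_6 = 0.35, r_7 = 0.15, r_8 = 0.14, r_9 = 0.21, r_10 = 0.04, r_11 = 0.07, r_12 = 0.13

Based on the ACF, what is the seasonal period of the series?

The largest autocorrelation is r_3 = 0.57; the remaining lags stay at or below 0.40. The elevated value at lag 1 (0.40), dropping to 0.31 at lag 2, reflects decaying short-term dependence rather than seasonality.
The dominant spike at lag 3 indicates a seasonal period of 3.

3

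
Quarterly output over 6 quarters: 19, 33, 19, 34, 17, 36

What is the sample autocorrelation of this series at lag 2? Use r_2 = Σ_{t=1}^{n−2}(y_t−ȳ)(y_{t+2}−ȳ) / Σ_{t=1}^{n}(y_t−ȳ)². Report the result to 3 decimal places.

0.632

Mean ȳ = (19 + 33 + 19 + 34 + 17 + 36)/6 = 26.3333
Σ(y_t−ȳ)(y_{t+2}−ȳ) = (53.7778) + (51.1111) + (68.4444) + (74.1111) = 247.4444
Denominator Σ(y_t−ȳ)² = 391.3333
r_2 = 247.4444 / 391.3333 = 0.632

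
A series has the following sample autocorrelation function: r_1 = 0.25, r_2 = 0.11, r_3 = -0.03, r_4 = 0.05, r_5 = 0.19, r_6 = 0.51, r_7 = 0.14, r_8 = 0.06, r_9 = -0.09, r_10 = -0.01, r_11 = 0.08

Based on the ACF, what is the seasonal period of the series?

6

The largest autocorrelation is r_6 = 0.51; the remaining lags stay at or below 0.25. The elevated value at lag 1 (0.25), dropping to 0.11 at lag 2, reflects decaying short-term dependence rather than seasonality.
The dominant spike at lag 6 indicates a seasonal period of 6.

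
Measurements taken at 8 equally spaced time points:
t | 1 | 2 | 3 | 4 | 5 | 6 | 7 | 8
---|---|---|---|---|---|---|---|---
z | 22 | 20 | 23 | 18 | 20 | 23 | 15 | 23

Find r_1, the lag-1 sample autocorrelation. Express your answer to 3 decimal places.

Mean z̄ = (22 + 20 + 23 + 18 + 20 + 23 + 15 + 23)/8 = 20.5000
Numerator Σ_{t=1}^{7}(z_t−z̄)(z_{t+1}−z̄) = -35.7500
Denominator Σ(z_t−z̄)² = 58.0000
r_1 = -35.7500 / 58.0000 = -0.616

-0.616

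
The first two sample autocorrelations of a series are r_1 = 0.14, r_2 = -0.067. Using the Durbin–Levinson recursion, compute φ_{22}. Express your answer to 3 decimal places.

φ_{22} = (r_2 − r_1²) / (1 − r_1²)
r_1² = (0.14)² = 0.0196
Numerator = -0.067 − 0.0196 = -0.0866; denominator = 1 − 0.0196 = 0.9804
φ_{22} = -0.0866 / 0.9804 = -0.088

-0.088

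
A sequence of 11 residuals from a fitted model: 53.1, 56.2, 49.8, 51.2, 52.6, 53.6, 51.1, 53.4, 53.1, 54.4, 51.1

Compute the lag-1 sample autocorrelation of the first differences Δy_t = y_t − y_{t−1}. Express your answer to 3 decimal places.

-0.498

First differences Δy: 3.1, -6.4, 1.4, 1.4, 1.0, -2.5, 2.3, -0.3, 1.3, -3.3
Mean of differences = -0.2000
Numerator Σ(Δy_t−Δȳ)(Δy_{t+1}−Δȳ) = -39.4600
Denominator Σ(Δy_t−Δȳ)² = 79.3000
r_1(Δy) = -39.4600 / 79.3000 = -0.498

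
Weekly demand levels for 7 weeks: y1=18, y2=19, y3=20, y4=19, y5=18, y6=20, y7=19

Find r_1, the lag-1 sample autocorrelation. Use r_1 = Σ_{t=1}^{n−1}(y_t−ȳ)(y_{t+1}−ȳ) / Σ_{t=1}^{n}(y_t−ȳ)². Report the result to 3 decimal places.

Mean ȳ = (18 + 19 + 20 + 19 + 18 + 20 + 19)/7 = 19.0000
Deviations from mean: -1.0000, 0.0000, 1.0000, 0.0000, -1.0000, 1.0000, 0.0000
Numerator Σ_{t=1}^{6}(y_t−ȳ)(y_{t+1}−ȳ) = -1.0000
Denominator Σ(y_t−ȳ)² = 4.0000
r_1 = -1.0000 / 4.0000 = -0.250

-0.250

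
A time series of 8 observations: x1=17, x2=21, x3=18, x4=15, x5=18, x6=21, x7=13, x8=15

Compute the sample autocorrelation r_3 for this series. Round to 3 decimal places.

0.245

Mean x̄ = (17 + 21 + 18 + 15 + 18 + 21 + 13 + 15)/8 = 17.2500
Deviations from mean: -0.2500, 3.7500, 0.7500, -2.2500, 0.7500, 3.7500, -4.2500, -2.2500
Numerator Σ_{t=1}^{5}(x_t−x̄)(x_{t+3}−x̄) = 14.0625
Denominator Σ(x_t−x̄)² = 57.5000
r_3 = 14.0625 / 57.5000 = 0.245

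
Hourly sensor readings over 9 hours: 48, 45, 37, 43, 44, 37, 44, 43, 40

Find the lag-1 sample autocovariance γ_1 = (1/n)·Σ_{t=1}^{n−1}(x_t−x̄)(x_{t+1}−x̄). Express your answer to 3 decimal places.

Mean x̄ = (48 + 45 + 37 + 43 + 44 + 37 + 44 + 43 + 40)/9 = 42.3333
Σ_{t=1}^{8}(x_t−x̄)(x_{t+1}−x̄) = -19.7778
γ_1 = -19.7778 / 9 = -2.198

-2.198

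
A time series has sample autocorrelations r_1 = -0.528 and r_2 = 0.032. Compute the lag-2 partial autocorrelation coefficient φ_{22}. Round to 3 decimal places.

φ_{22} = (r_2 − r_1²) / (1 − r_1²)
r_1² = (-0.528)² = 0.278784
Numerator = 0.032 − 0.2788 = -0.2468; denominator = 1 − 0.2788 = 0.7212
φ_{22} = -0.2468 / 0.7212 = -0.342

-0.342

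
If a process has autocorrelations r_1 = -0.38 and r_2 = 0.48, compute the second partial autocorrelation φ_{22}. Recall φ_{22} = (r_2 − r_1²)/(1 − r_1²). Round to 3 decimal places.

φ_{22} = (r_2 − r_1²) / (1 − r_1²)
r_1² = (-0.38)² = 0.1444
Numerator = 0.48 − 0.1444 = 0.3356; denominator = 1 − 0.1444 = 0.8556
φ_{22} = 0.3356 / 0.8556 = 0.392

0.392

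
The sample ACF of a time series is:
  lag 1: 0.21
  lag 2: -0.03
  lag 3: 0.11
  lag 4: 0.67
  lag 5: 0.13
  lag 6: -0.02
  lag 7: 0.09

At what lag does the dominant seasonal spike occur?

4

The largest autocorrelation is r_4 = 0.67; the remaining lags stay at or below 0.21.
The dominant spike at lag 4 indicates a seasonal period of 4.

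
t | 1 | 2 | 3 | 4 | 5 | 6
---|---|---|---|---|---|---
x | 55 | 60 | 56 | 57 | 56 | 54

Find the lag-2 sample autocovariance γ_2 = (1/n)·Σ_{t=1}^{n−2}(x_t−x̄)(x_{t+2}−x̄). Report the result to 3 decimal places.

Mean x̄ = (55 + 60 + 56 + 57 + 56 + 54)/6 = 56.3333
Deviations: -1.3333, 3.6667, -0.3333, 0.6667, -0.3333, -2.3333
Σ_{t=1}^{4}(x_t−x̄)(x_{t+2}−x̄) = 1.4444
γ_2 = 1.4444 / 6 = 0.241

0.241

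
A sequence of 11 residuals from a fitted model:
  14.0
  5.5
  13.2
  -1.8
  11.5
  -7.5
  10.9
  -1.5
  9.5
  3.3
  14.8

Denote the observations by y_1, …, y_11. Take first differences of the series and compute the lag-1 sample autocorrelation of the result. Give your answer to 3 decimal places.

-0.886

First differences Δy: -8.5, 7.7, -15.0, 13.3, -19.0, 18.4, -12.4, 11.0, -6.2, 11.5
Mean of differences = 0.0800
Numerator Σ(Δy_t−Δȳ)(Δy_{t+1}−Δȳ) = -1486.6404
Denominator Σ(Δy_t−Δȳ)² = 1678.3760
r_1(Δy) = -1486.6404 / 1678.3760 = -0.886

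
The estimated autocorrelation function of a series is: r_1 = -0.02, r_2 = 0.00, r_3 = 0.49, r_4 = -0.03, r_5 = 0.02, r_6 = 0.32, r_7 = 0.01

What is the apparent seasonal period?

3

The largest autocorrelation is r_3 = 0.49, with a weaker echo at lag 6 (0.32); the remaining lags stay at or below 0.02.
The dominant spike at lag 3 indicates a seasonal period of 3.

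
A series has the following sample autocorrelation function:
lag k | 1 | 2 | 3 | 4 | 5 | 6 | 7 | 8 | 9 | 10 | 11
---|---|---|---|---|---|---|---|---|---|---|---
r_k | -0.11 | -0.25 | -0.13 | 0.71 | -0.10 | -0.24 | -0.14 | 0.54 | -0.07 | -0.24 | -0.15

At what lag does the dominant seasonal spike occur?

4

The largest autocorrelation is r_4 = 0.71, with a weaker echo at lag 8 (0.54); the remaining lags stay at or below -0.07.
The dominant spike at lag 4 indicates a seasonal period of 4.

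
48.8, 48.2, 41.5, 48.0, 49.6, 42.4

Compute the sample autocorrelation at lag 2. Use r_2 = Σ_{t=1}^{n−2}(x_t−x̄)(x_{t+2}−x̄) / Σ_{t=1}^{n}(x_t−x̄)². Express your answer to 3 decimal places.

Mean x̄ = (48.8 + 48.2 + 41.5 + 48.0 + 49.6 + 42.4)/6 = 46.4167
Deviations from mean: 2.3833, 1.7833, -4.9167, 1.5833, 3.1833, -4.0167
Σ(x_t−x̄)(x_{t+2}−x̄) = (-11.7181) + (2.8236) + (-15.6514) + (-6.3597) = -30.9056
Denominator Σ(x_t−x̄)² = 61.8083
r_2 = -30.9056 / 61.8083 = -0.500

-0.500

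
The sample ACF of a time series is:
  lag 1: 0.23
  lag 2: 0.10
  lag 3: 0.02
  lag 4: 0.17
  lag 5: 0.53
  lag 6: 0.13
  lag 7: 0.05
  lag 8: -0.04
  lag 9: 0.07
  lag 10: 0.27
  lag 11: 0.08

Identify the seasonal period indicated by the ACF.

5

The largest autocorrelation is r_5 = 0.53, with a weaker echo at lag 10 (0.27); the remaining lags stay at or below 0.23. The elevated value at lag 1 (0.23), dropping to 0.10 at lag 2, reflects decaying short-term dependence rather than seasonality.
The dominant spike at lag 5 indicates a seasonal period of 5.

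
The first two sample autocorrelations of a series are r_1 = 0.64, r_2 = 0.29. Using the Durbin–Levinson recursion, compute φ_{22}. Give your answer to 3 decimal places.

-0.203

φ_{22} = (r_2 − r_1²) / (1 − r_1²)
r_1² = (0.64)² = 0.4096
Numerator = 0.29 − 0.4096 = -0.1196; denominator = 1 − 0.4096 = 0.5904
φ_{22} = -0.1196 / 0.5904 = -0.203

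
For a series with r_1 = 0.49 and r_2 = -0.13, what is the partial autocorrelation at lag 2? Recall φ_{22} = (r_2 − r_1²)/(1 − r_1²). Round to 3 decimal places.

-0.487

φ_{22} = (r_2 − r_1²) / (1 − r_1²)
r_1² = (0.49)² = 0.2401
Numerator = -0.13 − 0.2401 = -0.3701; denominator = 1 − 0.2401 = 0.7599
φ_{22} = -0.3701 / 0.7599 = -0.487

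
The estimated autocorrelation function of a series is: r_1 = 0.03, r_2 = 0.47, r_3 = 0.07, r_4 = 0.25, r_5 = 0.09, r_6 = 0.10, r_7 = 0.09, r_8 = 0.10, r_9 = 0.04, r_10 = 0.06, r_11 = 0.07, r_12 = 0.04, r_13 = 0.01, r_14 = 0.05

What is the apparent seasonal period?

2

The largest autocorrelation is r_2 = 0.47, with a weaker echo at lag 4 (0.25); the remaining lags stay at or below 0.10.
The dominant spike at lag 2 indicates a seasonal period of 2.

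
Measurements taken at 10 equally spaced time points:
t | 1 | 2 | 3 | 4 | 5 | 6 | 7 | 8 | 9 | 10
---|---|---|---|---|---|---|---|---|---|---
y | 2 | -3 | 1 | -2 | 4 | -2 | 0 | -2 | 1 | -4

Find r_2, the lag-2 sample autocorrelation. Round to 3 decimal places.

0.478

Mean ȳ = (2 − 3 + 1 − 2 + 4 − 2 + 0 − 2 + 1 − 4)/10 = -0.5000
Numerator Σ_{t=1}^{8}(y_t−ȳ)(y_{t+2}−ȳ) = 27.0000
Denominator Σ(y_t−ȳ)² = 56.5000
r_2 = 27.0000 / 56.5000 = 0.478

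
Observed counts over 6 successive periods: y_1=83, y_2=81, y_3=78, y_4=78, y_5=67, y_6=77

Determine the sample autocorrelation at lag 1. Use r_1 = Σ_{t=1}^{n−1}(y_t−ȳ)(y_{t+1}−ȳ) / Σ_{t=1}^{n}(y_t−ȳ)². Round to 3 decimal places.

Mean ȳ = (83 + 81 + 78 + 78 + 67 + 77)/6 = 77.3333
Deviations from mean: 5.6667, 3.6667, 0.6667, 0.6667, -10.3333, -0.3333
Numerator Σ_{t=1}^{5}(y_t−ȳ)(y_{t+1}−ȳ) = 20.2222
Denominator Σ(y_t−ȳ)² = 153.3333
r_1 = 20.2222 / 153.3333 = 0.132

0.132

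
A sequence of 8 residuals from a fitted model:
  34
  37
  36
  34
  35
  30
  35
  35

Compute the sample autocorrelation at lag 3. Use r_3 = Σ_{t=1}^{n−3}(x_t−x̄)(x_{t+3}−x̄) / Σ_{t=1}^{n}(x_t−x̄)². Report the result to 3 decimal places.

Mean x̄ = (34 + 37 + 36 + 34 + 35 + 30 + 35 + 35)/8 = 34.5000
Deviations from mean: -0.5000, 2.5000, 1.5000, -0.5000, 0.5000, -4.5000, 0.5000, 0.5000
Numerator Σ_{t=1}^{5}(x_t−x̄)(x_{t+3}−x̄) = -5.2500
Denominator Σ(x_t−x̄)² = 30.0000
r_3 = -5.2500 / 30.0000 = -0.175

-0.175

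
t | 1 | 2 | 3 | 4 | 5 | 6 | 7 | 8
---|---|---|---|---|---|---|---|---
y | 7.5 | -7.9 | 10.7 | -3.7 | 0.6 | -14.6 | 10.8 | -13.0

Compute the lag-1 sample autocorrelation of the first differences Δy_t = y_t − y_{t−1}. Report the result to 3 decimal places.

-0.742

First differences Δy: -15.4, 18.6, -14.4, 4.3, -15.2, 25.4, -23.8
Mean of differences = -2.9286
Numerator Σ(Δy_t−Δȳ)(Δy_{t+1}−Δȳ) = -1625.9722
Denominator Σ(Δy_t−Δȳ)² = 2191.5743
r_1(Δy) = -1625.9722 / 2191.5743 = -0.742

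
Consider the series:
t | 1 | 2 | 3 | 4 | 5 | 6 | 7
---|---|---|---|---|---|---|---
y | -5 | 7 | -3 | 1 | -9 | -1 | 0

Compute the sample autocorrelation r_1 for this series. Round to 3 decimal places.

Mean ȳ = (-5 + 7 − 3 + 1 − 9 − 1 + 0)/7 = -1.4286
Deviations from mean: -3.5714, 8.4286, -1.5714, 2.4286, -7.5714, 0.4286, 1.4286
Numerator Σ_{t=1}^{6}(y_t−ȳ)(y_{t+1}−ȳ) = -68.1837
Denominator Σ(y_t−ȳ)² = 151.7143
r_1 = -68.1837 / 151.7143 = -0.449

-0.449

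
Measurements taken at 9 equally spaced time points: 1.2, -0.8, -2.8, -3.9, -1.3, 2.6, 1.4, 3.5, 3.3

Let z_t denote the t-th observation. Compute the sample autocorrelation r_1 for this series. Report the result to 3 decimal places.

Mean z̄ = (1.2 − 0.8 − 2.8 − 3.9 − 1.3 + 2.6 + 1.4 + 3.5 + 3.3)/9 = 0.3556
Numerator Σ_{t=1}^{8}(z_t−z̄)(z_{t+1}−z̄) = 34.3158
Denominator Σ(z_t−z̄)² = 57.5422
r_1 = 34.3158 / 57.5422 = 0.596

0.596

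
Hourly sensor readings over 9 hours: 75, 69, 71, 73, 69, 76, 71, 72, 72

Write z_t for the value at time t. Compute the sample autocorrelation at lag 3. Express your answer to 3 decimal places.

Mean z̄ = (75 + 69 + 71 + 73 + 69 + 76 + 71 + 72 + 72)/9 = 72.0000
Σ(z_t−z̄)(z_{t+3}−z̄) = (3.0000) + (9.0000) + (-4.0000) + (-1.0000) + (0.0000) + (0.0000) = 7.0000
Denominator Σ(z_t−z̄)² = 46.0000
r_3 = 7.0000 / 46.0000 = 0.152

0.152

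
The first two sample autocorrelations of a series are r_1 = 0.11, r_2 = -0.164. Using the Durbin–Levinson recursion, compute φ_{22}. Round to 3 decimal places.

-0.178

φ_{22} = (r_2 − r_1²) / (1 − r_1²)
r_1² = (0.11)² = 0.0121
Numerator = -0.164 − 0.0121 = -0.1761; denominator = 1 − 0.0121 = 0.9879
φ_{22} = -0.1761 / 0.9879 = -0.178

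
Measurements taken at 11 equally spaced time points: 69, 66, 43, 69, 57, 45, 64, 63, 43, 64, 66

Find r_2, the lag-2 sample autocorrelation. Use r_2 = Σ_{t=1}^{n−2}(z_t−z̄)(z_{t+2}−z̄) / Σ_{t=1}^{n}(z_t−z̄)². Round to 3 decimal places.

Mean z̄ = (69 + 66 + 43 + 69 + 57 + 45 + 64 + 63 + 43 + 64 + 66)/11 = 59.0000
Numerator Σ_{t=1}^{9}(z_t−z̄)(z_{t+2}−z̄) = -436.0000
Denominator Σ(z_t−z̄)² = 1076.0000
r_2 = -436.0000 / 1076.0000 = -0.405

-0.405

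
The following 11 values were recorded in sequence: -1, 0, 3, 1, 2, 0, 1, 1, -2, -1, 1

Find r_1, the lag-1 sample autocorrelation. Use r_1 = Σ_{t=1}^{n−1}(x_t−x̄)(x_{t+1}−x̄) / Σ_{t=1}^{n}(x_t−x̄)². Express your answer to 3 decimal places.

Mean x̄ = (-1 + 0 + 3 + 1 + 2 + 0 + 1 + 1 − 2 − 1 + 1)/11 = 0.4545
Numerator Σ_{t=1}^{10}(x_t−x̄)(x_{t+1}−x̄) = 2.5207
Denominator Σ(x_t−x̄)² = 20.7273
r_1 = 2.5207 / 20.7273 = 0.122

0.122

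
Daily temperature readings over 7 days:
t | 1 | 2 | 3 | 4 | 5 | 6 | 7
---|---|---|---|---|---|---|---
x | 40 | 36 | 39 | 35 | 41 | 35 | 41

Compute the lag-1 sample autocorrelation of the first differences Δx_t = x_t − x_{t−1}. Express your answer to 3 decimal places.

-0.805

First differences Δx: -4, 3, -4, 6, -6, 6
Mean of differences = 0.1667
Numerator Σ(Δx_t−Δx̄)(Δx_{t+1}−Δx̄) = -119.8611
Denominator Σ(Δx_t−Δx̄)² = 148.8333
r_1(Δx) = -119.8611 / 148.8333 = -0.805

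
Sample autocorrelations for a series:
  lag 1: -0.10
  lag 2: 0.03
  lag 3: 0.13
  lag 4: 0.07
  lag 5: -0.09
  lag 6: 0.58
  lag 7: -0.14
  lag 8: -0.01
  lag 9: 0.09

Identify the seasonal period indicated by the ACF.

The largest autocorrelation is r_6 = 0.58; the remaining lags stay at or below 0.13.
The dominant spike at lag 6 indicates a seasonal period of 6.

6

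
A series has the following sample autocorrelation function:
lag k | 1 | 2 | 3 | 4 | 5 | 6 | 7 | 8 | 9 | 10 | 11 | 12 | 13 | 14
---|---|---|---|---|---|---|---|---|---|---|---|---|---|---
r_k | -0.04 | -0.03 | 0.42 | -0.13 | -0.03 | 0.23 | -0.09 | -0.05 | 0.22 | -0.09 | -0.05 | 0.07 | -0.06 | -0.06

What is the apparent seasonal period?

3

The largest autocorrelation is r_3 = 0.42, with weaker echoes at lags 6 (0.23) and 9 (0.22); the remaining lags stay at or below 0.07.
The dominant spike at lag 3 indicates a seasonal period of 3.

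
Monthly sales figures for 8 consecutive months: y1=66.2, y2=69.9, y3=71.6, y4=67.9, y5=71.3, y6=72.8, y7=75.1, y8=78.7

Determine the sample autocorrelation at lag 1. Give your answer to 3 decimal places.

0.356

Mean ȳ = (66.2 + 69.9 + 71.6 + 67.9 + 71.3 + 72.8 + 75.1 + 78.7)/8 = 71.6875
Σ(y_t−ȳ)(y_{t+1}−ȳ) = (9.8089) + (0.1564) + (0.3314) + (1.4677) + (-0.4311) + (3.7964) + (23.9302) = 39.0598
Denominator Σ(y_t−ȳ)² = 109.8688
r_1 = 39.0598 / 109.8688 = 0.356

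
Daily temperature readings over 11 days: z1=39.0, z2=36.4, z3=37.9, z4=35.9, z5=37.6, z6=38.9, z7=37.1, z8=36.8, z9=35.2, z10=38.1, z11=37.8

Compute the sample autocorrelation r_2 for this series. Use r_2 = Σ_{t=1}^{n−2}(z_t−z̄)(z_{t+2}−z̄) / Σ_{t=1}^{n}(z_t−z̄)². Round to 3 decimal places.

Mean z̄ = (39.0 + 36.4 + 37.9 + 35.9 + 37.6 + 38.9 + 37.1 + 36.8 + 35.2 + 38.1 + 37.8)/11 = 37.3364
Numerator Σ_{t=1}^{9}(z_t−z̄)(z_{t+2}−z̄) = -1.6108
Denominator Σ(z_t−z̄)² = 14.2455
r_2 = -1.6108 / 14.2455 = -0.113

-0.113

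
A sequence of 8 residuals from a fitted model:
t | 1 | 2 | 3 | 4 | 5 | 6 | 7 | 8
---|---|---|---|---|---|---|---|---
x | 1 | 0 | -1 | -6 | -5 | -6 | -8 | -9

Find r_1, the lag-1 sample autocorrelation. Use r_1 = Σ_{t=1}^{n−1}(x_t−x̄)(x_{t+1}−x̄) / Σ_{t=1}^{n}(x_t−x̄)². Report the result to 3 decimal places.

0.577

Mean x̄ = (1 + 0 − 1 − 6 − 5 − 6 − 8 − 9)/8 = -4.2500
Deviations from mean: 5.2500, 4.2500, 3.2500, -1.7500, -0.7500, -1.7500, -3.7500, -4.7500
Σ(x_t−x̄)(x_{t+1}−x̄) = (22.3125) + (13.8125) + (-5.6875) + (1.3125) + (1.3125) + (6.5625) + (17.8125) = 57.4375
Denominator Σ(x_t−x̄)² = 99.5000
r_1 = 57.4375 / 99.5000 = 0.577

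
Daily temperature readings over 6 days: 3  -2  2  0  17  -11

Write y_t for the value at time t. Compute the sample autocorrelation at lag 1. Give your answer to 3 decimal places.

-0.544

Mean ȳ = (3 − 2 + 2 + 0 + 17 − 11)/6 = 1.5000
Deviations from mean: 1.5000, -3.5000, 0.5000, -1.5000, 15.5000, -12.5000
Σ(y_t−ȳ)(y_{t+1}−ȳ) = (-5.2500) + (-1.7500) + (-0.7500) + (-23.2500) + (-193.7500) = -224.7500
Denominator Σ(y_t−ȳ)² = 413.5000
r_1 = -224.7500 / 413.5000 = -0.544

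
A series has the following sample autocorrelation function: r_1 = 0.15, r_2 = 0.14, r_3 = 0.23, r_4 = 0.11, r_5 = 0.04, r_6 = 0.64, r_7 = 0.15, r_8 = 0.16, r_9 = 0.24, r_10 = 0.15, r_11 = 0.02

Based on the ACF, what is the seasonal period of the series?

The largest autocorrelation is r_6 = 0.64; the remaining lags stay at or below 0.24.
The dominant spike at lag 6 indicates a seasonal period of 6.

6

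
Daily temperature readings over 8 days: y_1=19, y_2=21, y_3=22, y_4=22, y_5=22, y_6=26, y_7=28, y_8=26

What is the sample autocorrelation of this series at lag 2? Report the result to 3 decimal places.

Mean ȳ = (19 + 21 + 22 + 22 + 22 + 26 + 28 + 26)/8 = 23.2500
Deviations from mean: -4.2500, -2.2500, -1.2500, -1.2500, -1.2500, 2.7500, 4.7500, 2.7500
Σ(y_t−ȳ)(y_{t+2}−ȳ) = (5.3125) + (2.8125) + (1.5625) + (-3.4375) + (-5.9375) + (7.5625) = 7.8750
Denominator Σ(y_t−ȳ)² = 65.5000
r_2 = 7.8750 / 65.5000 = 0.120

0.120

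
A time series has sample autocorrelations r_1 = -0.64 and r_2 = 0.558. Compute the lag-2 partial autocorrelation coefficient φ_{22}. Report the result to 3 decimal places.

φ_{22} = (r_2 − r_1²) / (1 − r_1²)
r_1² = (-0.64)² = 0.4096
Numerator = 0.558 − 0.4096 = 0.1484; denominator = 1 − 0.4096 = 0.5904
φ_{22} = 0.1484 / 0.5904 = 0.251

0.251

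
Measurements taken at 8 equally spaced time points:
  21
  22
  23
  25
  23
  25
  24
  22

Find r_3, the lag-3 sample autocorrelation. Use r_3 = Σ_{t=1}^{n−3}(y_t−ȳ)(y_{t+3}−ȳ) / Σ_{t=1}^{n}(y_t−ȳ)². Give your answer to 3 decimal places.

-0.154

Mean ȳ = (21 + 22 + 23 + 25 + 23 + 25 + 24 + 22)/8 = 23.1250
Deviations from mean: -2.1250, -1.1250, -0.1250, 1.8750, -0.1250, 1.8750, 0.8750, -1.1250
Σ(y_t−ȳ)(y_{t+3}−ȳ) = (-3.9844) + (0.1406) + (-0.2344) + (1.6406) + (0.1406) = -2.2969
Denominator Σ(y_t−ȳ)² = 14.8750
r_3 = -2.2969 / 14.8750 = -0.154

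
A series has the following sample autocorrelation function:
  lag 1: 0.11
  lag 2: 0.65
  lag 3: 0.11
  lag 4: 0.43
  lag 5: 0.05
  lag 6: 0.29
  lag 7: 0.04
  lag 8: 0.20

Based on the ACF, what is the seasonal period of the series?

The largest autocorrelation is r_2 = 0.65, with weaker echoes at lags 4 (0.43), 6 (0.29) and 8 (0.20); the remaining lags stay at or below 0.11.
The dominant spike at lag 2 indicates a seasonal period of 2.

2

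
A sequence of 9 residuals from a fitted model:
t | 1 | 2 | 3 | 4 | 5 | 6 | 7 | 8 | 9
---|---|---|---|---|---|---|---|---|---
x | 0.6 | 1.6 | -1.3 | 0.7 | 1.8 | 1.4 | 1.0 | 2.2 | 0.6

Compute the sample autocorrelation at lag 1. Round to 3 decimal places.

Mean x̄ = (0.6 + 1.6 − 1.3 + 0.7 + 1.8 + 1.4 + 1.0 + 2.2 + 0.6)/9 = 0.9556
Numerator Σ_{t=1}^{8}(x_t−x̄)(x_{t+1}−x̄) = -1.3142
Denominator Σ(x_t−x̄)² = 8.2822
r_1 = -1.3142 / 8.2822 = -0.159

-0.159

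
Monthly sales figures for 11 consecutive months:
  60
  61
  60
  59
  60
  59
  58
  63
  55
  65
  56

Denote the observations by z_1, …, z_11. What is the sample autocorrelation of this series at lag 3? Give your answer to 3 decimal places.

-0.196

Mean z̄ = (60 + 61 + 60 + 59 + 60 + 59 + 58 + 63 + 55 + 65 + 56)/11 = 59.6364
Numerator Σ_{t=1}^{8}(z_t−z̄)(z_{t+3}−z̄) = -15.7603
Denominator Σ(z_t−z̄)² = 80.5455
r_3 = -15.7603 / 80.5455 = -0.196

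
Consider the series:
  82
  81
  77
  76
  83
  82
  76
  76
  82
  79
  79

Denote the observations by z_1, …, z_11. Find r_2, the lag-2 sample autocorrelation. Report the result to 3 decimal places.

-0.769

Mean z̄ = (82 + 81 + 77 + 76 + 83 + 82 + 76 + 76 + 82 + 79 + 79)/11 = 79.3636
Numerator Σ_{t=1}^{9}(z_t−z̄)(z_{t+2}−z̄) = -58.9008
Denominator Σ(z_t−z̄)² = 76.5455
r_2 = -58.9008 / 76.5455 = -0.769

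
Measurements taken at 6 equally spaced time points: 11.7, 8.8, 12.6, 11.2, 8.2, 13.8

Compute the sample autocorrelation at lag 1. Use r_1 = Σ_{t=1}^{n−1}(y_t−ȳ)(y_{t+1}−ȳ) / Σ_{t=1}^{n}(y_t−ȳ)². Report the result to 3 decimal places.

-0.550

Mean ȳ = (11.7 + 8.8 + 12.6 + 11.2 + 8.2 + 13.8)/6 = 11.0500
Σ(y_t−ȳ)(y_{t+1}−ȳ) = (-1.4625) + (-3.4875) + (0.2325) + (-0.4275) + (-7.8375) = -12.9825
Denominator Σ(y_t−ȳ)² = 23.5950
r_1 = -12.9825 / 23.5950 = -0.550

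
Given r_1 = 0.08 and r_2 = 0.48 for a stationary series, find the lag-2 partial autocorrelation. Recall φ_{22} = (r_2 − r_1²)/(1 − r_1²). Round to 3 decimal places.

φ_{22} = (r_2 − r_1²) / (1 − r_1²)
r_1² = (0.08)² = 0.0064
Numerator = 0.48 − 0.0064 = 0.4736; denominator = 1 − 0.0064 = 0.9936
φ_{22} = 0.4736 / 0.9936 = 0.477

0.477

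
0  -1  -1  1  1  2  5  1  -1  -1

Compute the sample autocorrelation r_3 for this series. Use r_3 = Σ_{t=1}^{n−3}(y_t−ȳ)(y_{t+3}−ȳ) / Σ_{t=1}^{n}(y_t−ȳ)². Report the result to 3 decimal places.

-0.323

Mean ȳ = (0 − 1 − 1 + 1 + 1 + 2 + 5 + 1 − 1 − 1)/10 = 0.6000
Σ(y_t−ȳ)(y_{t+3}−ȳ) = (-0.2400) + (-0.6400) + (-2.2400) + (1.7600) + (0.1600) + (-2.2400) + (-7.0400) = -10.4800
Denominator Σ(y_t−ȳ)² = 32.4000
r_3 = -10.4800 / 32.4000 = -0.323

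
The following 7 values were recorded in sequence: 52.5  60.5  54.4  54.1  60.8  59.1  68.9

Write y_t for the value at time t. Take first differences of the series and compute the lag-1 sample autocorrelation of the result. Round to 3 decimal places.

First differences Δy: 8.0, -6.1, -0.3, 6.7, -1.7, 9.8
Mean of differences = 2.7333
Numerator Σ(Δy_t−Δȳ)(Δy_{t+1}−Δȳ) = -80.6744
Denominator Σ(Δy_t−Δȳ)² = 200.2933
r_1(Δy) = -80.6744 / 200.2933 = -0.403

-0.403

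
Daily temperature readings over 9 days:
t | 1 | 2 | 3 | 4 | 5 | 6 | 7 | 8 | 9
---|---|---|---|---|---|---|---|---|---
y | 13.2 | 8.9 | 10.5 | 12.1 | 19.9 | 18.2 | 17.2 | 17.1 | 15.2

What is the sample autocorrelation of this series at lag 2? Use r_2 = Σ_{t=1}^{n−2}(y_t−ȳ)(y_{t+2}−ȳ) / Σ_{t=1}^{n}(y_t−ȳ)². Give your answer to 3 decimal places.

0.117

Mean ȳ = (13.2 + 8.9 + 10.5 + 12.1 + 19.9 + 18.2 + 17.2 + 17.1 + 15.2)/9 = 14.7000
Numerator Σ_{t=1}^{7}(y_t−ȳ)(y_{t+2}−ȳ) = 13.0900
Denominator Σ(y_t−ȳ)² = 111.8400
r_2 = 13.0900 / 111.8400 = 0.117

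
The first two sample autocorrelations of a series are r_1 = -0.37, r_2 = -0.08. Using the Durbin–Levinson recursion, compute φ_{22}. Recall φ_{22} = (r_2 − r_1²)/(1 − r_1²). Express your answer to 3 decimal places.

φ_{22} = (r_2 − r_1²) / (1 − r_1²)
r_1² = (-0.37)² = 0.1369
Numerator = -0.08 − 0.1369 = -0.2169; denominator = 1 − 0.1369 = 0.8631
φ_{22} = -0.2169 / 0.8631 = -0.251

-0.251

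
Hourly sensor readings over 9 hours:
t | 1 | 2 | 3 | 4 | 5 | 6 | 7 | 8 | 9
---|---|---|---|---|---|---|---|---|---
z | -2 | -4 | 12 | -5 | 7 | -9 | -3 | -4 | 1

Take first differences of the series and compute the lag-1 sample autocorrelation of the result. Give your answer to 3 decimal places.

-0.799

First differences Δz: -2, 16, -17, 12, -16, 6, -1, 5
Mean of differences = 0.3750
Numerator Σ(Δz_t−Δz̄)(Δz_{t+1}−Δz̄) = -807.1406
Denominator Σ(Δz_t−Δz̄)² = 1009.8750
r_1(Δz) = -807.1406 / 1009.8750 = -0.799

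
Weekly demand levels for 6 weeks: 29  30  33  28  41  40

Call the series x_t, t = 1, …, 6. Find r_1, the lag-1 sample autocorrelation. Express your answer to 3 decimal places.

0.172

Mean x̄ = (29 + 30 + 33 + 28 + 41 + 40)/6 = 33.5000
Deviations from mean: -4.5000, -3.5000, -0.5000, -5.5000, 7.5000, 6.5000
Numerator Σ_{t=1}^{5}(x_t−x̄)(x_{t+1}−x̄) = 27.7500
Denominator Σ(x_t−x̄)² = 161.5000
r_1 = 27.7500 / 161.5000 = 0.172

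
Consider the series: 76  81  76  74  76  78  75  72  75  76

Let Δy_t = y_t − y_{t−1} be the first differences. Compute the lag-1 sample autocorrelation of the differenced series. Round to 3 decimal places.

-0.200

First differences Δy: 5, -5, -2, 2, 2, -3, -3, 3, 1
Mean of differences = 0.0000
Numerator Σ(Δy_t−Δȳ)(Δy_{t+1}−Δȳ) = -18.0000
Denominator Σ(Δy_t−Δȳ)² = 90.0000
r_1(Δy) = -18.0000 / 90.0000 = -0.200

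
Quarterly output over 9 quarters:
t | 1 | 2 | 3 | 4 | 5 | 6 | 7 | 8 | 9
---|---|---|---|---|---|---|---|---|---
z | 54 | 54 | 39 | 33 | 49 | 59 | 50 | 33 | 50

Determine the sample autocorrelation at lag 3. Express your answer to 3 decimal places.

-0.298

Mean z̄ = (54 + 54 + 39 + 33 + 49 + 59 + 50 + 33 + 50)/9 = 46.7778
Σ(z_t−z̄)(z_{t+3}−z̄) = (-99.5062) + (16.0494) + (-95.0617) + (-44.3951) + (-30.6173) + (39.3827) = -214.1481
Denominator Σ(z_t−z̄)² = 719.5556
r_3 = -214.1481 / 719.5556 = -0.298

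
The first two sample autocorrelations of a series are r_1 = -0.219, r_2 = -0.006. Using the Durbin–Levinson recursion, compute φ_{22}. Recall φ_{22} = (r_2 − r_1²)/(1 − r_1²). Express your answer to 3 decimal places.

φ_{22} = (r_2 − r_1²) / (1 − r_1²)
r_1² = (-0.219)² = 0.047961
Numerator = -0.006 − 0.0480 = -0.0540; denominator = 1 − 0.0480 = 0.9520
φ_{22} = -0.0540 / 0.9520 = -0.057

-0.057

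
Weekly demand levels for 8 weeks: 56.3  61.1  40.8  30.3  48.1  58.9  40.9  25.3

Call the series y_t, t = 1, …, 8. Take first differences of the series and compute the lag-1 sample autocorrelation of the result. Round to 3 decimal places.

0.070

First differences Δy: 4.8, -20.3, -10.5, 17.8, 10.8, -18.0, -15.6
Mean of differences = -4.4286
Numerator Σ(Δy_t−Δȳ)(Δy_{t+1}−Δȳ) = 98.3806
Denominator Σ(Δy_t−Δȳ)² = 1408.9343
r_1(Δy) = 98.3806 / 1408.9343 = 0.070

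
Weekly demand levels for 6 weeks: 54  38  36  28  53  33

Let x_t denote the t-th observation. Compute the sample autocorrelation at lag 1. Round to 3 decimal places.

Mean x̄ = (54 + 38 + 36 + 28 + 53 + 33)/6 = 40.3333
Σ(x_t−x̄)(x_{t+1}−x̄) = (-31.8889) + (10.1111) + (53.4444) + (-156.2222) + (-92.8889) = -217.4444
Denominator Σ(x_t−x̄)² = 577.3333
r_1 = -217.4444 / 577.3333 = -0.377

-0.377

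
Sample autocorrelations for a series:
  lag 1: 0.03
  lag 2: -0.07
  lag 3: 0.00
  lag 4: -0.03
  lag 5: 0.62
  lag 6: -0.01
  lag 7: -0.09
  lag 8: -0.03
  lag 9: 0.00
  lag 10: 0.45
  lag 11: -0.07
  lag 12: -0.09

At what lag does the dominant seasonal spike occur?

The largest autocorrelation is r_5 = 0.62, with a weaker echo at lag 10 (0.45); the remaining lags stay at or below 0.03.
The dominant spike at lag 5 indicates a seasonal period of 5.

5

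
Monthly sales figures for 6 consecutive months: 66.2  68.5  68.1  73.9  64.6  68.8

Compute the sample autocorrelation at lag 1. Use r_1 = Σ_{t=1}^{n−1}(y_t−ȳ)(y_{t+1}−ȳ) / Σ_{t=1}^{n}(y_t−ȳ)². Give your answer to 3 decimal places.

-0.487

Mean ȳ = (66.2 + 68.5 + 68.1 + 73.9 + 64.6 + 68.8)/6 = 68.3500
Deviations from mean: -2.1500, 0.1500, -0.2500, 5.5500, -3.7500, 0.4500
Σ(y_t−ȳ)(y_{t+1}−ȳ) = (-0.3225) + (-0.0375) + (-1.3875) + (-20.8125) + (-1.6875) = -24.2475
Denominator Σ(y_t−ȳ)² = 49.7750
r_1 = -24.2475 / 49.7750 = -0.487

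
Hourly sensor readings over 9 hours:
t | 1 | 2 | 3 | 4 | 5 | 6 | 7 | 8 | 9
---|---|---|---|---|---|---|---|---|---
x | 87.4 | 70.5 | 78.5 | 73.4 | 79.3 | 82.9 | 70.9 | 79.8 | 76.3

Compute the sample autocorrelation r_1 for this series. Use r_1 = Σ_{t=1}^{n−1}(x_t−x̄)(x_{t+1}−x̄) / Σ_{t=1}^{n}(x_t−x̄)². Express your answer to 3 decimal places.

Mean x̄ = (87.4 + 70.5 + 78.5 + 73.4 + 79.3 + 82.9 + 70.9 + 79.8 + 76.3)/9 = 77.6667
Numerator Σ_{t=1}^{8}(x_t−x̄)(x_{t+1}−x̄) = -130.4678
Denominator Σ(x_t−x̄)² = 247.2600
r_1 = -130.4678 / 247.2600 = -0.528

-0.528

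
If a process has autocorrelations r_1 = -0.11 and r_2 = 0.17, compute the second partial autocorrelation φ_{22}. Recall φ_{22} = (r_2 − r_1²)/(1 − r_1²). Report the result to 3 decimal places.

0.160

φ_{22} = (r_2 − r_1²) / (1 − r_1²)
r_1² = (-0.11)² = 0.0121
Numerator = 0.17 − 0.0121 = 0.1579; denominator = 1 − 0.0121 = 0.9879
φ_{22} = 0.1579 / 0.9879 = 0.160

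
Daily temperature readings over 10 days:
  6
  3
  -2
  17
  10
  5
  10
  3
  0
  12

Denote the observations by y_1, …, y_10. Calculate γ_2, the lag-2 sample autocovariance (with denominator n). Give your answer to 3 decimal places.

-10.212

Mean ȳ = (6 + 3 − 2 + 17 + 10 + 5 + 10 + 3 + 0 + 12)/10 = 6.4000
Σ_{t=1}^{8}(y_t−ȳ)(y_{t+2}−ȳ) = -102.1200
γ_2 = -102.1200 / 10 = -10.212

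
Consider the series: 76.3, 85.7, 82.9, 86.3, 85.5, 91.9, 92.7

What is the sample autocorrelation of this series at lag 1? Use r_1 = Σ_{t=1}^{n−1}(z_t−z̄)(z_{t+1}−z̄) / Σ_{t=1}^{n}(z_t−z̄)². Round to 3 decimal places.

0.215

Mean z̄ = (76.3 + 85.7 + 82.9 + 86.3 + 85.5 + 91.9 + 92.7)/7 = 85.9000
Deviations from mean: -9.6000, -0.2000, -3.0000, 0.4000, -0.4000, 6.0000, 6.8000
Σ(z_t−z̄)(z_{t+1}−z̄) = (1.9200) + (0.6000) + (-1.2000) + (-0.1600) + (-2.4000) + (40.8000) = 39.5600
Denominator Σ(z_t−z̄)² = 183.7600
r_1 = 39.5600 / 183.7600 = 0.215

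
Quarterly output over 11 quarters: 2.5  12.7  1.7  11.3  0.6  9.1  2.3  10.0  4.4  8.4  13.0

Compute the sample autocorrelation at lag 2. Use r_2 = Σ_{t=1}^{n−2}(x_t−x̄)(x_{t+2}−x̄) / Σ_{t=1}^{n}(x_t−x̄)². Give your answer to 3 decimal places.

Mean x̄ = (2.5 + 12.7 + 1.7 + 11.3 + 0.6 + 9.1 + 2.3 + 10.0 + 4.4 + 8.4 + 13.0)/11 = 6.9091
Numerator Σ_{t=1}^{9}(x_t−x̄)(x_{t+2}−x̄) = 127.6207
Denominator Σ(x_t−x̄)² = 220.4091
r_2 = 127.6207 / 220.4091 = 0.579

0.579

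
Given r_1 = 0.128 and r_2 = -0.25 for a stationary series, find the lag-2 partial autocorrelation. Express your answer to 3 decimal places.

φ_{22} = (r_2 − r_1²) / (1 − r_1²)
r_1² = (0.128)² = 0.016384
Numerator = -0.25 − 0.0164 = -0.2664; denominator = 1 − 0.0164 = 0.9836
φ_{22} = -0.2664 / 0.9836 = -0.271

-0.271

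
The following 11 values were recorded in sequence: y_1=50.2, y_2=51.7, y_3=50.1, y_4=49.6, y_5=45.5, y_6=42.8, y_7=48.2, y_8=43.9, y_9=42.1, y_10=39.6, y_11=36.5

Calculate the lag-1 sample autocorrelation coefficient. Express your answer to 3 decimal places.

0.591

Mean ȳ = (50.2 + 51.7 + 50.1 + 49.6 + 45.5 + 42.8 + 48.2 + 43.9 + 42.1 + 39.6 + 36.5)/11 = 45.4727
Numerator Σ_{t=1}^{10}(y_t−ȳ)(y_{t+1}−ȳ) = 143.6183
Denominator Σ(y_t−ȳ)² = 243.0018
r_1 = 143.6183 / 243.0018 = 0.591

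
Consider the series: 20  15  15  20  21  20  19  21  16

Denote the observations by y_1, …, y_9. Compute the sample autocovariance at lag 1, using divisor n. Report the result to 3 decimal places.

Mean ȳ = (20 + 15 + 15 + 20 + 21 + 20 + 19 + 21 + 16)/9 = 18.5556
Σ_{t=1}^{8}(y_t−ȳ)(y_{t+1}−ȳ) = 4.9136
γ_1 = 4.9136 / 9 = 0.546

0.546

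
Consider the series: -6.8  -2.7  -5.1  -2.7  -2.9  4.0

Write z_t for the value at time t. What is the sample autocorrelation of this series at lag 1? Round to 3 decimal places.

Mean z̄ = (-6.8 − 2.7 − 5.1 − 2.7 − 2.9 + 4.0)/6 = -2.7000
Deviations from mean: -4.1000, 0.0000, -2.4000, 0.0000, -0.2000, 6.7000
Σ(z_t−z̄)(z_{t+1}−z̄) = (0.0000) + (0.0000) + (0.0000) + (0.0000) + (-1.3400) = -1.3400
Denominator Σ(z_t−z̄)² = 67.5000
r_1 = -1.3400 / 67.5000 = -0.020

-0.020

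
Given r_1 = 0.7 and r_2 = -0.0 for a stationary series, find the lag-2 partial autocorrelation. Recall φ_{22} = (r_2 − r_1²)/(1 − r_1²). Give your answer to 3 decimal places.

φ_{22} = (r_2 − r_1²) / (1 − r_1²)
r_1² = (0.7)² = 0.49
Numerator = -0.0 − 0.4900 = -0.4900; denominator = 1 − 0.4900 = 0.5100
φ_{22} = -0.4900 / 0.5100 = -0.961

-0.961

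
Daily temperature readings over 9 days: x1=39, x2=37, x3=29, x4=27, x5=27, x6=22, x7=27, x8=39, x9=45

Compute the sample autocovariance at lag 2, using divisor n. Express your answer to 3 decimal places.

Mean x̄ = (39 + 37 + 29 + 27 + 27 + 22 + 27 + 39 + 45)/9 = 32.4444
Σ_{t=1}^{7}(x_t−x̄)(x_{t+2}−x̄) = -78.9506
γ_2 = -78.9506 / 9 = -8.772

-8.772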